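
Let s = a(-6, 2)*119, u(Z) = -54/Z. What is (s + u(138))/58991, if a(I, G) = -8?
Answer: -21905/1356793 ≈ -0.016145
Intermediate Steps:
s = -952 (s = -8*119 = -952)
(s + u(138))/58991 = (-952 - 54/138)/58991 = (-952 - 54*1/138)*(1/58991) = (-952 - 9/23)*(1/58991) = -21905/23*1/58991 = -21905/1356793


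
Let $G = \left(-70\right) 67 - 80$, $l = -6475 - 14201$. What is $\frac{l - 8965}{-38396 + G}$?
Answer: $\frac{29641}{43166} \approx 0.68668$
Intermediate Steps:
$l = -20676$ ($l = -6475 - 14201 = -20676$)
$G = -4770$ ($G = -4690 - 80 = -4770$)
$\frac{l - 8965}{-38396 + G} = \frac{-20676 - 8965}{-38396 - 4770} = - \frac{29641}{-43166} = \left(-29641\right) \left(- \frac{1}{43166}\right) = \frac{29641}{43166}$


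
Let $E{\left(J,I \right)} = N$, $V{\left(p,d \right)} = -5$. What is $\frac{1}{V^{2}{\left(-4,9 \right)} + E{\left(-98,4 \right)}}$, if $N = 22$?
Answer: $\frac{1}{47} \approx 0.021277$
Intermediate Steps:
$E{\left(J,I \right)} = 22$
$\frac{1}{V^{2}{\left(-4,9 \right)} + E{\left(-98,4 \right)}} = \frac{1}{\left(-5\right)^{2} + 22} = \frac{1}{25 + 22} = \frac{1}{47}$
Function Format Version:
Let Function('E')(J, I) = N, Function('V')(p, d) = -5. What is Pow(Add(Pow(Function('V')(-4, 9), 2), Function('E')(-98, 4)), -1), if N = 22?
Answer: Rational(1, 47) ≈ 0.021277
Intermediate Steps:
Function('E')(J, I) = 22
Pow(Add(Pow(Function('V')(-4, 9), 2), Function('E')(-98, 4)), -1) = Pow(Add(Pow(-5, 2), 22), -1) = Pow(Add(25, 22), -1) = Pow(47, -1) = Rational(1, 47)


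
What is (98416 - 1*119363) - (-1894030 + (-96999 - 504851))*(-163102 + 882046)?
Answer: 1794397929773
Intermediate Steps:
(98416 - 1*119363) - (-1894030 + (-96999 - 504851))*(-163102 + 882046) = (98416 - 119363) - (-1894030 - 601850)*718944 = -20947 - (-2495880)*718944 = -20947 - 1*(-1794397950720) = -20947 + 1794397950720 = 1794397929773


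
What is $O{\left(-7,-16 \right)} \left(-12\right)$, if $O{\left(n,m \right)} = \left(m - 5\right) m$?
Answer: $-4032$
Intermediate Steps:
$O{\left(n,m \right)} = m \left(-5 + m\right)$ ($O{\left(n,m \right)} = \left(-5 + m\right) m = m \left(-5 + m\right)$)
$O{\left(-7,-16 \right)} \left(-12\right) = - 16 \left(-5 - 16\right) \left(-12\right) = \left(-16\right) \left(-21\right) \left(-12\right) = 336 \left(-12\right) = -4032$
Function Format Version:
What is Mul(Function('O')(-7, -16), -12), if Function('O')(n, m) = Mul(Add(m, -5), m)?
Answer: -4032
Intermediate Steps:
Function('O')(n, m) = Mul(m, Add(-5, m)) (Function('O')(n, m) = Mul(Add(-5, m), m) = Mul(m, Add(-5, m)))
Mul(Function('O')(-7, -16), -12) = Mul(Mul(-16, Add(-5, -16)), -12) = Mul(Mul(-16, -21), -12) = Mul(336, -12) = -4032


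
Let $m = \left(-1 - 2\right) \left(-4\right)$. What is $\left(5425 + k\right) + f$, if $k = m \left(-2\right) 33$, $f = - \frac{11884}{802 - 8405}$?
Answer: $\frac{35236583}{7603} \approx 4634.6$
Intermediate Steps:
$f = \frac{11884}{7603}$ ($f = - \frac{11884}{802 - 8405} = - \frac{11884}{-7603} = \left(-11884\right) \left(- \frac{1}{7603}\right) = \frac{11884}{7603} \approx 1.5631$)
$m = 12$ ($m = \left(-3\right) \left(-4\right) = 12$)
$k = -792$ ($k = 12 \left(-2\right) 33 = \left(-24\right) 33 = -792$)
$\left(5425 + k\right) + f = \left(5425 - 792\right) + \frac{11884}{7603} = 4633 + \frac{11884}{7603} = \frac{35236583}{7603}$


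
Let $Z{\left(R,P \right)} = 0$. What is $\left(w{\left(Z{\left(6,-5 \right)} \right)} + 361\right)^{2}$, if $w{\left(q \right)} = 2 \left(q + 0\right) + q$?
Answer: $130321$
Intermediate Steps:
$w{\left(q \right)} = 3 q$ ($w{\left(q \right)} = 2 q + q = 3 q$)
$\left(w{\left(Z{\left(6,-5 \right)} \right)} + 361\right)^{2} = \left(3 \cdot 0 + 361\right)^{2} = \left(0 + 361\right)^{2} = 361^{2} = 130321$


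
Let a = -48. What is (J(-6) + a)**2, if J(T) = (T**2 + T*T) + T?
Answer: 324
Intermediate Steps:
J(T) = T + 2*T**2 (J(T) = (T**2 + T**2) + T = 2*T**2 + T = T + 2*T**2)
(J(-6) + a)**2 = (-6*(1 + 2*(-6)) - 48)**2 = (-6*(1 - 12) - 48)**2 = (-6*(-11) - 48)**2 = (66 - 48)**2 = 18**2 = 324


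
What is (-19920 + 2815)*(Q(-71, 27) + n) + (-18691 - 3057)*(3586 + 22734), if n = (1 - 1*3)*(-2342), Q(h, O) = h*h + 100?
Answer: -740463985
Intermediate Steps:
Q(h, O) = 100 + h**2 (Q(h, O) = h**2 + 100 = 100 + h**2)
n = 4684 (n = (1 - 3)*(-2342) = -2*(-2342) = 4684)
(-19920 + 2815)*(Q(-71, 27) + n) + (-18691 - 3057)*(3586 + 22734) = (-19920 + 2815)*((100 + (-71)**2) + 4684) + (-18691 - 3057)*(3586 + 22734) = -17105*((100 + 5041) + 4684) - 21748*26320 = -17105*(5141 + 4684) - 572407360 = -17105*9825 - 572407360 = -168056625 - 572407360 = -740463985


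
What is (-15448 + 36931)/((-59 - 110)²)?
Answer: 21483/28561 ≈ 0.75218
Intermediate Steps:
(-15448 + 36931)/((-59 - 110)²) = 21483/((-169)²) = 21483/28561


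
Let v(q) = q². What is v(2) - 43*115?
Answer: -4941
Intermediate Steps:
v(2) - 43*115 = 2² - 43*115 = 4 - 4945 = -4941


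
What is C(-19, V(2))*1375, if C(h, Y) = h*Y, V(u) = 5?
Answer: -130625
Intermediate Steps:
C(h, Y) = Y*h
C(-19, V(2))*1375 = (5*(-19))*1375 = -95*1375 = -130625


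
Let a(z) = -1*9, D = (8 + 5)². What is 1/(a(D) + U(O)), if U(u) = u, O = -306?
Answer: -1/315 ≈ -0.0031746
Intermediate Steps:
D = 169 (D = 13² = 169)
a(z) = -9
1/(a(D) + U(O)) = 1/(-9 - 306) = 1/(-315) = -1/315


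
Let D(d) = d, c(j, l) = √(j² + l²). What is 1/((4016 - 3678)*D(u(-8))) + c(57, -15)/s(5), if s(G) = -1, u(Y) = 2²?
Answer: 1/1352 - 3*√386 ≈ -58.940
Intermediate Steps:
u(Y) = 4
1/((4016 - 3678)*D(u(-8))) + c(57, -15)/s(5) = 1/((4016 - 3678)*4) + √(57² + (-15)²)/(-1) = (¼)/338 + √(3249 + 225)*(-1) = (1/338)*(¼) + √3474*(-1) = 1/1352 + (3*√386)*(-1) = 1/1352 - 3*√386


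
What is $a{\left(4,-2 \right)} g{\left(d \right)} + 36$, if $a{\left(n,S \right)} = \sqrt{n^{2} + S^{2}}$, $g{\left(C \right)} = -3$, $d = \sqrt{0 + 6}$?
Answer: $36 - 6 \sqrt{5} \approx 22.584$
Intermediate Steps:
$d = \sqrt{6} \approx 2.4495$
$a{\left(n,S \right)} = \sqrt{S^{2} + n^{2}}$
$a{\left(4,-2 \right)} g{\left(d \right)} + 36 = \sqrt{\left(-2\right)^{2} + 4^{2}} \left(-3\right) + 36 = \sqrt{4 + 16} \left(-3\right) + 36 = \sqrt{20} \left(-3\right) + 36 = 2 \sqrt{5} \left(-3\right) + 36 = - 6 \sqrt{5} + 36 = 36 - 6 \sqrt{5}$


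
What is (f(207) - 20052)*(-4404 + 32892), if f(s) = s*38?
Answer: -347154768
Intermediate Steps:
f(s) = 38*s
(f(207) - 20052)*(-4404 + 32892) = (38*207 - 20052)*(-4404 + 32892) = (7866 - 20052)*28488 = -12186*28488 = -347154768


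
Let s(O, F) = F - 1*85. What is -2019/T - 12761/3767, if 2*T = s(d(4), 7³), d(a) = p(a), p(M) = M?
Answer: -3083914/161981 ≈ -19.039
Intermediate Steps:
d(a) = a
s(O, F) = -85 + F (s(O, F) = F - 85 = -85 + F)
T = 129 (T = (-85 + 7³)/2 = (-85 + 343)/2 = (½)*258 = 129)
-2019/T - 12761/3767 = -2019/129 - 12761/3767 = -2019*1/129 - 12761*1/3767 = -673/43 - 12761/3767 = -3083914/161981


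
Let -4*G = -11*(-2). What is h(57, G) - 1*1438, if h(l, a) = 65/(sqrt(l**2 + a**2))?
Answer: -1438 + 10*sqrt(13117)/1009 ≈ -1436.9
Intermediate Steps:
G = -11/2 (G = -(-11)*(-2)/4 = -1/4*22 = -11/2 ≈ -5.5000)
h(l, a) = 65/sqrt(a**2 + l**2) (h(l, a) = 65/(sqrt(a**2 + l**2)) = 65/sqrt(a**2 + l**2))
h(57, G) - 1*1438 = 65/sqrt((-11/2)**2 + 57**2) - 1*1438 = 65/sqrt(121/4 + 3249) - 1438 = 65/sqrt(13117/4) - 1438 = 65*(2*sqrt(13117)/13117) - 1438 = 10*sqrt(13117)/1009 - 1438 = -1438 + 10*sqrt(13117)/1009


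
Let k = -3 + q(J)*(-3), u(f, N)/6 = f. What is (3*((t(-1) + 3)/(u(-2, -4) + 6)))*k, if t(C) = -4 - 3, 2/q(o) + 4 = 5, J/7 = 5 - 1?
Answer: -18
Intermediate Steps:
J = 28 (J = 7*(5 - 1) = 7*4 = 28)
q(o) = 2 (q(o) = 2/(-4 + 5) = 2/1 = 2*1 = 2)
u(f, N) = 6*f
t(C) = -7
k = -9 (k = -3 + 2*(-3) = -3 - 6 = -9)
(3*((t(-1) + 3)/(u(-2, -4) + 6)))*k = (3*((-7 + 3)/(6*(-2) + 6)))*(-9) = (3*(-4/(-12 + 6)))*(-9) = (3*(-4/(-6)))*(-9) = (3*(-4*(-1/6)))*(-9) = (3*(2/3))*(-9) = 2*(-9) = -18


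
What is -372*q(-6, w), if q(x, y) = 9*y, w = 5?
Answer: -16740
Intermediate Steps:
-372*q(-6, w) = -3348*5 = -372*45 = -16740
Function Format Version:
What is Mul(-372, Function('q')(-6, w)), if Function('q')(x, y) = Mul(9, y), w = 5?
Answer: -16740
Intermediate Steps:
Mul(-372, Function('q')(-6, w)) = Mul(-372, Mul(9, 5)) = Mul(-372, 45) = -16740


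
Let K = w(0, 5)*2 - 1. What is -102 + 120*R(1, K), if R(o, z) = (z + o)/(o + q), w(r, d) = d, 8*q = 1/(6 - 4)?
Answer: 17466/17 ≈ 1027.4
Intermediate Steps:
q = 1/16 (q = 1/(8*(6 - 4)) = (⅛)/2 = (⅛)*(½) = 1/16 ≈ 0.062500)
K = 9 (K = 5*2 - 1 = 10 - 1 = 9)
R(o, z) = (o + z)/(1/16 + o) (R(o, z) = (z + o)/(o + 1/16) = (o + z)/(1/16 + o))
-102 + 120*R(1, K) = -102 + 120*(16*(1 + 9)/(1 + 16*1)) = -102 + 120*(16*10/(1 + 16)) = -102 + 120*(16*10/17) = -102 + 120*(16*(1/17)*10) = -102 + 120*(160/17) = -102 + 19200/17 = 17466/17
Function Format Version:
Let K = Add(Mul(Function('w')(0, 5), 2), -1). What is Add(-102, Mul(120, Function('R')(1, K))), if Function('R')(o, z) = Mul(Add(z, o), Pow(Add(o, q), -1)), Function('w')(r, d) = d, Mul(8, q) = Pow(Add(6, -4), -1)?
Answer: Rational(17466, 17) ≈ 1027.4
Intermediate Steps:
q = Rational(1, 16) (q = Mul(Rational(1, 8), Pow(Add(6, -4), -1)) = Mul(Rational(1, 8), Pow(2, -1)) = Mul(Rational(1, 8), Rational(1, 2)) = Rational(1, 16) ≈ 0.062500)
K = 9 (K = Add(Mul(5, 2), -1) = Add(10, -1) = 9)
Function('R')(o, z) = Mul(Pow(Add(Rational(1, 16), o), -1), Add(o, z)) (Function('R')(o, z) = Mul(Add(z, o), Pow(Add(o, Rational(1, 16)), -1)) = Mul(Add(o, z), Pow(Add(Rational(1, 16), o), -1)) = Mul(Pow(Add(Rational(1, 16), o), -1), Add(o, z)))
Add(-102, Mul(120, Function('R')(1, K))) = Add(-102, Mul(120, Mul(16, Pow(Add(1, Mul(16, 1)), -1), Add(1, 9)))) = Add(-102, Mul(120, Mul(16, Pow(Add(1, 16), -1), 10))) = Add(-102, Mul(120, Mul(16, Pow(17, -1), 10))) = Add(-102, Mul(120, Mul(16, Rational(1, 17), 10))) = Add(-102, Mul(120, Rational(160, 17))) = Add(-102, Rational(19200, 17)) = Rational(17466, 17)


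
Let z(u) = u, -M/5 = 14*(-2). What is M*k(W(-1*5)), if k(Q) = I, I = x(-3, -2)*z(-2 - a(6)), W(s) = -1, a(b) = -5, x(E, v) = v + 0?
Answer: -840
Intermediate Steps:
x(E, v) = v
M = 140 (M = -70*(-2) = -5*(-28) = 140)
I = -6 (I = -2*(-2 - 1*(-5)) = -2*(-2 + 5) = -2*3 = -6)
k(Q) = -6
M*k(W(-1*5)) = 140*(-6) = -840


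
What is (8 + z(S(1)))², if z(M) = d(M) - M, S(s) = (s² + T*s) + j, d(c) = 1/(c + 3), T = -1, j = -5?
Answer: 625/4 ≈ 156.25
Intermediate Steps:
d(c) = 1/(3 + c)
S(s) = -5 + s² - s (S(s) = (s² - s) - 5 = -5 + s² - s)
z(M) = 1/(3 + M) - M
(8 + z(S(1)))² = (8 + (1 - (-5 + 1² - 1*1)*(3 + (-5 + 1² - 1*1)))/(3 + (-5 + 1² - 1*1)))² = (8 + (1 - (-5 + 1 - 1)*(3 + (-5 + 1 - 1)))/(3 + (-5 + 1 - 1)))² = (8 + (1 - 1*(-5)*(3 - 5))/(3 - 5))² = (8 + (1 - 1*(-5)*(-2))/(-2))² = (8 - (1 - 10)/2)² = (8 - ½*(-9))² = (8 + 9/2)² = (25/2)² = 625/4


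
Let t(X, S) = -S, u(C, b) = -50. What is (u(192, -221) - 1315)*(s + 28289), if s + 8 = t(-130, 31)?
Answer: -38561250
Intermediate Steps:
s = -39 (s = -8 - 1*31 = -8 - 31 = -39)
(u(192, -221) - 1315)*(s + 28289) = (-50 - 1315)*(-39 + 28289) = -1365*28250 = -38561250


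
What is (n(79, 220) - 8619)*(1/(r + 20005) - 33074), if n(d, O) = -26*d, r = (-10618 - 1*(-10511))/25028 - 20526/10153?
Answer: 163115657048399005210/462085583211 ≈ 3.5300e+8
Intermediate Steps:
r = -46801009/23100844 (r = (-10618 + 10511)*(1/25028) - 20526*1/10153 = -107*1/25028 - 1866/923 = -107/25028 - 1866/923 = -46801009/23100844 ≈ -2.0259)
(n(79, 220) - 8619)*(1/(r + 20005) - 33074) = (-26*79 - 8619)*(1/(-46801009/23100844 + 20005) - 33074) = (-2054 - 8619)*(1/(462085583211/23100844) - 33074) = -10673*(23100844/462085583211 - 33074) = -10673*(-15283018556019770/462085583211) = 163115657048399005210/462085583211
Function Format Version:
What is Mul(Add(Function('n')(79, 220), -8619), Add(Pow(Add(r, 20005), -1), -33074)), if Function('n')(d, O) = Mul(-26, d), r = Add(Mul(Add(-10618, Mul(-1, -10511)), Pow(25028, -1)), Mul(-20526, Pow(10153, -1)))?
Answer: Rational(163115657048399005210, 462085583211) ≈ 3.5300e+8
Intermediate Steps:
r = Rational(-46801009, 23100844) (r = Add(Mul(Add(-10618, 10511), Rational(1, 25028)), Mul(-20526, Rational(1, 10153))) = Add(Mul(-107, Rational(1, 25028)), Rational(-1866, 923)) = Add(Rational(-107, 25028), Rational(-1866, 923)) = Rational(-46801009, 23100844) ≈ -2.0259)
Mul(Add(Function('n')(79, 220), -8619), Add(Pow(Add(r, 20005), -1), -33074)) = Mul(Add(Mul(-26, 79), -8619), Add(Pow(Add(Rational(-46801009, 23100844), 20005), -1), -33074)) = Mul(Add(-2054, -8619), Add(Pow(Rational(462085583211, 23100844), -1), -33074)) = Mul(-10673, Add(Rational(23100844, 462085583211), -33074)) = Mul(-10673, Rational(-15283018556019770, 462085583211)) = Rational(163115657048399005210, 462085583211)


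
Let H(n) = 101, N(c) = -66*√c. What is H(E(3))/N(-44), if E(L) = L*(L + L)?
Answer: 101*I*√11/1452 ≈ 0.2307*I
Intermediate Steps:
E(L) = 2*L² (E(L) = L*(2*L) = 2*L²)
H(E(3))/N(-44) = 101/((-132*I*√11)) = 101*(I*√11/1452) = 101*I*√11/1452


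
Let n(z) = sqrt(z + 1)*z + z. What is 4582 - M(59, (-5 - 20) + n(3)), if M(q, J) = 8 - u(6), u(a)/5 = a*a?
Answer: 4754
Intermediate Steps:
u(a) = 5*a**2 (u(a) = 5*(a*a) = 5*a**2)
n(z) = z + z*sqrt(1 + z) (n(z) = sqrt(1 + z)*z + z = z*sqrt(1 + z) + z = z + z*sqrt(1 + z))
M(q, J) = -172 (M(q, J) = 8 - 5*6**2 = 8 - 5*36 = 8 - 1*180 = 8 - 180 = -172)
4582 - M(59, (-5 - 20) + n(3)) = 4582 - 1*(-172) = 4582 + 172 = 4754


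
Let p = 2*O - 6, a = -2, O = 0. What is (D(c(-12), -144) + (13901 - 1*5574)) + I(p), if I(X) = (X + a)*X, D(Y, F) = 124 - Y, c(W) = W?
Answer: 8511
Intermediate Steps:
p = -6 (p = 2*0 - 6 = 0 - 6 = -6)
I(X) = X*(-2 + X) (I(X) = (X - 2)*X = (-2 + X)*X = X*(-2 + X))
(D(c(-12), -144) + (13901 - 1*5574)) + I(p) = ((124 - 1*(-12)) + (13901 - 1*5574)) - 6*(-2 - 6) = ((124 + 12) + (13901 - 5574)) - 6*(-8) = (136 + 8327) + 48 = 8463 + 48 = 8511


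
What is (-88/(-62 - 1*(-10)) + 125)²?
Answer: 2712609/169 ≈ 16051.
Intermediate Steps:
(-88/(-62 - 1*(-10)) + 125)² = (-88/(-62 + 10) + 125)² = (-88/(-52) + 125)² = (-88*(-1/52) + 125)² = (22/13 + 125)² = (1647/13)² = 2712609/169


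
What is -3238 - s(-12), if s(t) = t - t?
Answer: -3238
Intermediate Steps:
s(t) = 0
-3238 - s(-12) = -3238 - 1*0 = -3238 + 0 = -3238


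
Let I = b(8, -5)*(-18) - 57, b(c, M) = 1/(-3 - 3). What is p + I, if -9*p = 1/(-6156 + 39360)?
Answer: -16137145/298836 ≈ -54.000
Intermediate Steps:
b(c, M) = -1/6 (b(c, M) = 1/(-6) = -1/6)
p = -1/298836 (p = -1/(9*(-6156 + 39360)) = -1/9/33204 = -1/9*1/33204 = -1/298836 ≈ -3.3463e-6)
I = -54 (I = -1/6*(-18) - 57 = 3 - 57 = -54)
p + I = -1/298836 - 54 = -16137145/298836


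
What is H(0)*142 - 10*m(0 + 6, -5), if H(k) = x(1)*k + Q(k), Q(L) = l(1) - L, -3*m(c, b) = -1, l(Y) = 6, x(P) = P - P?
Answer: 2546/3 ≈ 848.67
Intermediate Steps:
x(P) = 0
m(c, b) = ⅓ (m(c, b) = -⅓*(-1) = ⅓)
Q(L) = 6 - L
H(k) = 6 - k (H(k) = 0*k + (6 - k) = 0 + (6 - k) = 6 - k)
H(0)*142 - 10*m(0 + 6, -5) = (6 - 1*0)*142 - 10*⅓ = (6 + 0)*142 - 10/3 = 6*142 - 10/3 = 852 - 10/3 = 2546/3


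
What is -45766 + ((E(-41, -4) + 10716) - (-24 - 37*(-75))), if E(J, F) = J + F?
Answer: -37846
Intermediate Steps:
E(J, F) = F + J
-45766 + ((E(-41, -4) + 10716) - (-24 - 37*(-75))) = -45766 + (((-4 - 41) + 10716) - (-24 - 37*(-75))) = -45766 + ((-45 + 10716) - (-24 + 2775)) = -45766 + (10671 - 1*2751) = -45766 + (10671 - 2751) = -45766 + 7920 = -37846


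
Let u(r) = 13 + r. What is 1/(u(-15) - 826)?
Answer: -1/828 ≈ -0.0012077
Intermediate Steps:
1/(u(-15) - 826) = 1/((13 - 15) - 826) = 1/(-2 - 826) = 1/(-828) = -1/828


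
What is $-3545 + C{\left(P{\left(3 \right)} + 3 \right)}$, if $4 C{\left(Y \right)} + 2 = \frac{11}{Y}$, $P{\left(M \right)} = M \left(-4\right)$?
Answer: $- \frac{127649}{36} \approx -3545.8$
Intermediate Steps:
$P{\left(M \right)} = - 4 M$
$C{\left(Y \right)} = - \frac{1}{2} + \frac{11}{4 Y}$ ($C{\left(Y \right)} = - \frac{1}{2} + \frac{11 \frac{1}{Y}}{4} = - \frac{1}{2} + \frac{11}{4 Y}$)
$-3545 + C{\left(P{\left(3 \right)} + 3 \right)} = -3545 + \frac{11 - 2 \left(\left(-4\right) 3 + 3\right)}{4 \left(\left(-4\right) 3 + 3\right)} = -3545 + \frac{11 - 2 \left(-12 + 3\right)}{4 \left(-12 + 3\right)} = -3545 + \frac{11 - -18}{4 \left(-9\right)} = -3545 + \frac{1}{4} \left(- \frac{1}{9}\right) \left(11 + 18\right) = -3545 + \frac{1}{4} \left(- \frac{1}{9}\right) 29 = -3545 - \frac{29}{36} = - \frac{127649}{36}$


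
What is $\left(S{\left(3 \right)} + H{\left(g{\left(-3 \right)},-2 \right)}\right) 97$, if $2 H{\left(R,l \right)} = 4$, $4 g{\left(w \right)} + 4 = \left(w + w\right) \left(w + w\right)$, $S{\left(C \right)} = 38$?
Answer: $3880$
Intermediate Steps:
$g{\left(w \right)} = -1 + w^{2}$ ($g{\left(w \right)} = -1 + \frac{\left(w + w\right) \left(w + w\right)}{4} = -1 + \frac{2 w 2 w}{4} = -1 + \frac{4 w^{2}}{4} = -1 + w^{2}$)
$H{\left(R,l \right)} = 2$ ($H{\left(R,l \right)} = \frac{1}{2} \cdot 4 = 2$)
$\left(S{\left(3 \right)} + H{\left(g{\left(-3 \right)},-2 \right)}\right) 97 = \left(38 + 2\right) 97 = 40 \cdot 97 = 3880$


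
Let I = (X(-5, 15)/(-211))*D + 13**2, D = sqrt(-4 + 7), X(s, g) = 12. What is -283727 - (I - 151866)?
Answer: -132030 + 12*sqrt(3)/211 ≈ -1.3203e+5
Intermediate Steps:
D = sqrt(3) ≈ 1.7320
I = 169 - 12*sqrt(3)/211 (I = (12/(-211))*sqrt(3) + 13**2 = (12*(-1/211))*sqrt(3) + 169 = -12*sqrt(3)/211 + 169 = 169 - 12*sqrt(3)/211 ≈ 168.90)
-283727 - (I - 151866) = -283727 - ((169 - 12*sqrt(3)/211) - 151866) = -283727 - (-151697 - 12*sqrt(3)/211) = -283727 + (151697 + 12*sqrt(3)/211) = -132030 + 12*sqrt(3)/211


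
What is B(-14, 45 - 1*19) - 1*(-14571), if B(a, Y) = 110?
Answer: 14681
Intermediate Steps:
B(-14, 45 - 1*19) - 1*(-14571) = 110 - 1*(-14571) = 110 + 14571 = 14681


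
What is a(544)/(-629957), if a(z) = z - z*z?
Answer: 295392/629957 ≈ 0.46891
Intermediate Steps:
a(z) = z - z**2
a(544)/(-629957) = (544*(1 - 1*544))/(-629957) = (544*(1 - 544))*(-1/629957) = (544*(-543))*(-1/629957) = -295392*(-1/629957) = 295392/629957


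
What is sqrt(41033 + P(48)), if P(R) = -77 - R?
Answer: 2*sqrt(10227) ≈ 202.26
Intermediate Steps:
sqrt(41033 + P(48)) = sqrt(41033 + (-77 - 1*48)) = sqrt(41033 + (-77 - 48)) = sqrt(41033 - 125) = sqrt(40908) = 2*sqrt(10227)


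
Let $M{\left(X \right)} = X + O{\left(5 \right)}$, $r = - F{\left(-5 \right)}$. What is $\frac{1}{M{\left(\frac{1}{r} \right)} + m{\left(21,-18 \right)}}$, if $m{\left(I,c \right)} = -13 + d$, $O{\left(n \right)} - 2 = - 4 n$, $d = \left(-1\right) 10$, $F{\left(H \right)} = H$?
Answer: $- \frac{5}{204} \approx -0.02451$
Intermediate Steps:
$d = -10$
$r = 5$ ($r = \left(-1\right) \left(-5\right) = 5$)
$O{\left(n \right)} = 2 - 4 n$
$m{\left(I,c \right)} = -23$ ($m{\left(I,c \right)} = -13 - 10 = -23$)
$M{\left(X \right)} = -18 + X$ ($M{\left(X \right)} = X + \left(2 - 20\right) = X - 18 = -18 + X$)
$\frac{1}{M{\left(\frac{1}{r} \right)} + m{\left(21,-18 \right)}} = \frac{1}{\left(-18 + \frac{1}{5}\right) - 23} = \frac{1}{- \frac{89}{5} - 23} = \frac{1}{- \frac{204}{5}} = - \frac{5}{204}$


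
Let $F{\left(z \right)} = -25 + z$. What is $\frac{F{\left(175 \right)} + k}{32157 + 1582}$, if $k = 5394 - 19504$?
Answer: $- \frac{13960}{33739} \approx -0.41376$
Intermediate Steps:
$k = -14110$ ($k = 5394 - 19504 = -14110$)
$\frac{F{\left(175 \right)} + k}{32157 + 1582} = \frac{\left(-25 + 175\right) - 14110}{32157 + 1582} = \frac{150 - 14110}{33739} = \left(-13960\right) \frac{1}{33739} = - \frac{13960}{33739}$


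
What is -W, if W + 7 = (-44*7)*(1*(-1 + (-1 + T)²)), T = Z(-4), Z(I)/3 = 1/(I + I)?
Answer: 4501/16 ≈ 281.31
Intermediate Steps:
Z(I) = 3/(2*I) (Z(I) = 3/(I + I) = 3/((2*I)) = 3*(1/(2*I)) = 3/(2*I))
T = -3/8 (T = (3/2)/(-4) = (3/2)*(-¼) = -3/8 ≈ -0.37500)
W = -4501/16 (W = -7 + (-44*7)*(1*(-1 + (-1 - 3/8)²)) = -7 - 308*(-1 + (-11/8)²) = -7 - 308*(-1 + 121/64) = -7 - 308*57/64 = -7 - 4389/16 = -4501/16 ≈ -281.31)
-W = -1*(-4501/16) = 4501/16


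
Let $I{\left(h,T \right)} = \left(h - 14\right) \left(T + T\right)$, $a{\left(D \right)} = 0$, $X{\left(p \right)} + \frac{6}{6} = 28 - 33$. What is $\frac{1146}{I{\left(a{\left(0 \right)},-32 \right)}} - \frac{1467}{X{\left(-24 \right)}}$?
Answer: $\frac{110109}{448} \approx 245.78$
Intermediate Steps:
$X{\left(p \right)} = -6$ ($X{\left(p \right)} = -1 + \left(28 - 33\right) = -1 - 5 = -6$)
$I{\left(h,T \right)} = 2 T \left(-14 + h\right)$ ($I{\left(h,T \right)} = \left(-14 + h\right) 2 T = 2 T \left(-14 + h\right)$)
$\frac{1146}{I{\left(a{\left(0 \right)},-32 \right)}} - \frac{1467}{X{\left(-24 \right)}} = \frac{1146}{2 \left(-32\right) \left(-14 + 0\right)} - \frac{1467}{-6} = \frac{1146}{2 \left(-32\right) \left(-14\right)} - - \frac{489}{2} = \frac{1146}{896} + \frac{489}{2} = 1146 \cdot \frac{1}{896} + \frac{489}{2} = \frac{573}{448} + \frac{489}{2} = \frac{110109}{448}$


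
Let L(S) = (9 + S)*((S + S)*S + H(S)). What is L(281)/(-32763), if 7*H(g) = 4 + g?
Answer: -320664310/229341 ≈ -1398.2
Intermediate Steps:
H(g) = 4/7 + g/7 (H(g) = (4 + g)/7 = 4/7 + g/7)
L(S) = (9 + S)*(4/7 + 2*S**2 + S/7) (L(S) = (9 + S)*((S + S)*S + (4/7 + S/7)) = (9 + S)*((2*S)*S + (4/7 + S/7)) = (9 + S)*(2*S**2 + (4/7 + S/7)) = (9 + S)*(4/7 + 2*S**2 + S/7))
L(281)/(-32763) = (36/7 + 2*281**3 + (13/7)*281 + (127/7)*281**2)/(-32763) = (36/7 + 2*22188041 + 3653/7 + (127/7)*78961)*(-1/32763) = (36/7 + 44376082 + 3653/7 + 10028047/7)*(-1/32763) = (320664310/7)*(-1/32763) = -320664310/229341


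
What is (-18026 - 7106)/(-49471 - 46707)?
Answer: 12566/48089 ≈ 0.26131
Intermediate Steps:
(-18026 - 7106)/(-49471 - 46707) = -25132/(-96178) = -25132*(-1/96178) = 12566/48089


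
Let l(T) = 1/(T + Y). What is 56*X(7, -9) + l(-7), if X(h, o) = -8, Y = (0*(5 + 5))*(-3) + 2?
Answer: -2241/5 ≈ -448.20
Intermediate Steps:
Y = 2 (Y = (0*10)*(-3) + 2 = 0*(-3) + 2 = 0 + 2 = 2)
l(T) = 1/(2 + T) (l(T) = 1/(T + 2) = 1/(2 + T))
56*X(7, -9) + l(-7) = 56*(-8) + 1/(2 - 7) = -448 + 1/(-5) = -448 - ⅕ = -2241/5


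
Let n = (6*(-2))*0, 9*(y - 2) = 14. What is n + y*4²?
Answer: 512/9 ≈ 56.889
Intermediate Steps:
y = 32/9 (y = 2 + (⅑)*14 = 2 + 14/9 = 32/9 ≈ 3.5556)
n = 0 (n = -12*0 = 0)
n + y*4² = 0 + (32/9)*4² = 0 + (32/9)*16 = 0 + 512/9 = 512/9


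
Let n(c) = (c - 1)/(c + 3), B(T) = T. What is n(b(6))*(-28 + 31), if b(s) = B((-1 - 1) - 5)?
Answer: 6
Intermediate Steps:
b(s) = -7 (b(s) = (-1 - 1) - 5 = -2 - 5 = -7)
n(c) = (-1 + c)/(3 + c)
n(b(6))*(-28 + 31) = ((-1 - 7)/(3 - 7))*(-28 + 31) = (-8/(-4))*3 = -¼*(-8)*3 = 2*3 = 6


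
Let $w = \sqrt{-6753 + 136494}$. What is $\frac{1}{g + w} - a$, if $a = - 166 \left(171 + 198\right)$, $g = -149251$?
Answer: $\frac{1364477642450789}{22275731260} - \frac{\sqrt{129741}}{22275731260} \approx 61254.0$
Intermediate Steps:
$w = \sqrt{129741} \approx 360.2$
$a = -61254$ ($a = \left(-166\right) 369 = -61254$)
$\frac{1}{g + w} - a = \frac{1}{-149251 + \sqrt{129741}} - -61254 = \frac{1}{-149251 + \sqrt{129741}} + 61254 = 61254 + \frac{1}{-149251 + \sqrt{129741}}$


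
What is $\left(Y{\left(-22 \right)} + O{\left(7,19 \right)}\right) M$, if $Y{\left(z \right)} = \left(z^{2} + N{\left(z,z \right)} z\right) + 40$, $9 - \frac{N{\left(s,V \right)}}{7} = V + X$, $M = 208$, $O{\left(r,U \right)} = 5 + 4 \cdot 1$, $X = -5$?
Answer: $-1042288$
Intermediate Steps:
$O{\left(r,U \right)} = 9$ ($O{\left(r,U \right)} = 5 + 4 = 9$)
$N{\left(s,V \right)} = 98 - 7 V$ ($N{\left(s,V \right)} = 63 - 7 \left(V - 5\right) = 63 - 7 \left(-5 + V\right) = 63 - \left(-35 + 7 V\right) = 98 - 7 V$)
$Y{\left(z \right)} = 40 + z^{2} + z \left(98 - 7 z\right)$ ($Y{\left(z \right)} = \left(z^{2} + \left(98 - 7 z\right) z\right) + 40 = \left(z^{2} + z \left(98 - 7 z\right)\right) + 40 = 40 + z^{2} + z \left(98 - 7 z\right)$)
$\left(Y{\left(-22 \right)} + O{\left(7,19 \right)}\right) M = \left(\left(40 - 6 \left(-22\right)^{2} + 98 \left(-22\right)\right) + 9\right) 208 = \left(\left(40 - 2904 - 2156\right) + 9\right) 208 = \left(-5020 + 9\right) 208 = \left(-5011\right) 208 = -1042288$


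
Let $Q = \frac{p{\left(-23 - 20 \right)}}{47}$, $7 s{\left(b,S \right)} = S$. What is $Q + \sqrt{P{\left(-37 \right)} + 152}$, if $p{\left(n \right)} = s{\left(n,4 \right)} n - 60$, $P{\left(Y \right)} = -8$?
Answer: $\frac{3356}{329} \approx 10.201$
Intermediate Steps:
$s{\left(b,S \right)} = \frac{S}{7}$
$p{\left(n \right)} = -60 + \frac{4 n}{7}$ ($p{\left(n \right)} = \frac{1}{7} \cdot 4 n - 60 = \frac{4 n}{7} - 60 = -60 + \frac{4 n}{7}$)
$Q = - \frac{592}{329}$ ($Q = \frac{-60 + \frac{4 \left(-23 - 20\right)}{7}}{47} = \left(-60 + \frac{4}{7} \left(-43\right)\right) \frac{1}{47} = \left(-60 - \frac{172}{7}\right) \frac{1}{47} = \left(- \frac{592}{7}\right) \frac{1}{47} = - \frac{592}{329} \approx -1.7994$)
$Q + \sqrt{P{\left(-37 \right)} + 152} = - \frac{592}{329} + \sqrt{-8 + 152} = - \frac{592}{329} + \sqrt{144} = - \frac{592}{329} + 12 = \frac{3356}{329}$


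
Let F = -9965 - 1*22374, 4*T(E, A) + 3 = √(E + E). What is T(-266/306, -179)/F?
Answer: 3/129356 - I*√4522/6597156 ≈ 2.3192e-5 - 1.0193e-5*I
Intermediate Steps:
T(E, A) = -¾ + √2*√E/4 (T(E, A) = -¾ + √(E + E)/4 = -¾ + √(2*E)/4 = -¾ + (√2*√E)/4 = -¾ + √2*√E/4)
F = -32339 (F = -9965 - 22374 = -32339)
T(-266/306, -179)/F = (-¾ + √2*√(-266/306)/4)/(-32339) = (-¾ + √2*√(-266*1/306)/4)*(-1/32339) = (-¾ + √2*√(-133/153)/4)*(-1/32339) = (-¾ + √2*(I*√2261/51)/4)*(-1/32339) = (-¾ + I*√4522/204)*(-1/32339) = 3/129356 - I*√4522/6597156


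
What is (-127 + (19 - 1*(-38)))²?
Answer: 4900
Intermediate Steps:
(-127 + (19 - 1*(-38)))² = (-127 + (19 + 38))² = (-127 + 57)² = (-70)² = 4900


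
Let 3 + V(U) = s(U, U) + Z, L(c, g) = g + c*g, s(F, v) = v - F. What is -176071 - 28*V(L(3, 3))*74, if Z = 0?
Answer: -169855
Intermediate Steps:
V(U) = -3 (V(U) = -3 + ((U - U) + 0) = -3 + (0 + 0) = -3 + 0 = -3)
-176071 - 28*V(L(3, 3))*74 = -176071 - 28*(-3)*74 = -176071 + 84*74 = -176071 + 6216 = -169855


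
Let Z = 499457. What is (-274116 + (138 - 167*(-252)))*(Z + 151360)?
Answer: -150920557398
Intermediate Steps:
(-274116 + (138 - 167*(-252)))*(Z + 151360) = (-274116 + (138 - 167*(-252)))*(499457 + 151360) = (-274116 + (138 + 42084))*650817 = (-274116 + 42222)*650817 = -231894*650817 = -150920557398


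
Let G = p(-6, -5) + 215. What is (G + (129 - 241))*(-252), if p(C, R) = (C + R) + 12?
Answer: -26208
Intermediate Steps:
p(C, R) = 12 + C + R
G = 216 (G = (12 - 6 - 5) + 215 = 1 + 215 = 216)
(G + (129 - 241))*(-252) = (216 + (129 - 241))*(-252) = (216 - 112)*(-252) = 104*(-252) = -26208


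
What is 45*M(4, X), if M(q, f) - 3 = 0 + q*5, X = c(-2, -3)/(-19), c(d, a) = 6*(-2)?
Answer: 1035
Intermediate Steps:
c(d, a) = -12
X = 12/19 (X = -12/(-19) = -12*(-1/19) = 12/19 ≈ 0.63158)
M(q, f) = 3 + 5*q (M(q, f) = 3 + (0 + q*5) = 3 + (0 + 5*q) = 3 + 5*q)
45*M(4, X) = 45*(3 + 5*4) = 45*(3 + 20) = 45*23 = 1035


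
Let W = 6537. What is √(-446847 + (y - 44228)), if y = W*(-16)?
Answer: I*√595667 ≈ 771.79*I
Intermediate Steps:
y = -104592 (y = 6537*(-16) = -104592)
√(-446847 + (y - 44228)) = √(-446847 + (-104592 - 44228)) = √(-446847 - 148820) = √(-595667) = I*√595667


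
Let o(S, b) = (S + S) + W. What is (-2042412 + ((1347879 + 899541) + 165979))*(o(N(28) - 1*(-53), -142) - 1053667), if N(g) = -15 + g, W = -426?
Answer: -391005829507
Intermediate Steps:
o(S, b) = -426 + 2*S (o(S, b) = (S + S) - 426 = 2*S - 426 = -426 + 2*S)
(-2042412 + ((1347879 + 899541) + 165979))*(o(N(28) - 1*(-53), -142) - 1053667) = (-2042412 + ((1347879 + 899541) + 165979))*((-426 + 2*((-15 + 28) - 1*(-53))) - 1053667) = (-2042412 + (2247420 + 165979))*((-426 + 2*(13 + 53)) - 1053667) = (-2042412 + 2413399)*((-426 + 2*66) - 1053667) = 370987*((-426 + 132) - 1053667) = 370987*(-294 - 1053667) = 370987*(-1053961) = -391005829507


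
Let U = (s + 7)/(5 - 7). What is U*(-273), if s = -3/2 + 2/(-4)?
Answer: 1365/2 ≈ 682.50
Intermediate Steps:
s = -2 (s = -3*1/2 + 2*(-1/4) = -3/2 - 1/2 = -2)
U = -5/2 (U = (-2 + 7)/(5 - 7) = 5/(-2) = 5*(-1/2) = -5/2 ≈ -2.5000)
U*(-273) = -5/2*(-273) = 1365/2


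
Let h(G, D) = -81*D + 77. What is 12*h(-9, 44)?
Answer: -41844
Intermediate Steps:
h(G, D) = 77 - 81*D
12*h(-9, 44) = 12*(77 - 81*44) = 12*(77 - 3564) = 12*(-3487) = -41844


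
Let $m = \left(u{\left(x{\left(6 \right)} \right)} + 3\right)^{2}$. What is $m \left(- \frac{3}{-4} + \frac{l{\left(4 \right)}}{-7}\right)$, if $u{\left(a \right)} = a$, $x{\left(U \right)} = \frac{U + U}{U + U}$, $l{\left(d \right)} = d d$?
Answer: $- \frac{172}{7} \approx -24.571$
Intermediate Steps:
$l{\left(d \right)} = d^{2}$
$x{\left(U \right)} = 1$ ($x{\left(U \right)} = \frac{2 U}{2 U} = 2 U \frac{1}{2 U} = 1$)
$m = 16$ ($m = \left(1 + 3\right)^{2} = 4^{2} = 16$)
$m \left(- \frac{3}{-4} + \frac{l{\left(4 \right)}}{-7}\right) = 16 \left(- \frac{3}{-4} + \frac{4^{2}}{-7}\right) = 16 \left(\left(-3\right) \left(- \frac{1}{4}\right) + 16 \left(- \frac{1}{7}\right)\right) = 16 \left(\frac{3}{4} - \frac{16}{7}\right) = 16 \left(- \frac{43}{28}\right) = - \frac{172}{7}$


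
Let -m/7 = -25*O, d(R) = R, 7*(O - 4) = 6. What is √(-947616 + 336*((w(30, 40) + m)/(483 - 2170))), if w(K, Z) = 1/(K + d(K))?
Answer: 2*I*√344051986805/1205 ≈ 973.54*I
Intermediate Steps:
O = 34/7 (O = 4 + (⅐)*6 = 4 + 6/7 = 34/7 ≈ 4.8571)
w(K, Z) = 1/(2*K) (w(K, Z) = 1/(K + K) = 1/(2*K))
m = 850 (m = -(-175)*34/7 = -7*(-850/7) = 850)
√(-947616 + 336*((w(30, 40) + m)/(483 - 2170))) = √(-947616 + 336*(((½)/30 + 850)/(483 - 2170))) = √(-947616 + 336*(((½)*(1/30) + 850)/(-1687))) = √(-947616 + 336*((1/60 + 850)*(-1/1687))) = √(-947616 + 336*((51001/60)*(-1/1687))) = √(-947616 + 336*(-51001/101220)) = √(-947616 - 204004/1205) = √(-1142081284/1205) = 2*I*√344051986805/1205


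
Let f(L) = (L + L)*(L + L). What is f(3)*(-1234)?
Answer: -44424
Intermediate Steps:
f(L) = 4*L² (f(L) = (2*L)*(2*L) = 4*L²)
f(3)*(-1234) = (4*3²)*(-1234) = (4*9)*(-1234) = 36*(-1234) = -44424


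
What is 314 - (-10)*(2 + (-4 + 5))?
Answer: 344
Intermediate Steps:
314 - (-10)*(2 + (-4 + 5)) = 314 - (-10)*(2 + 1) = 314 - (-10)*3 = 314 - 1*(-30) = 314 + 30 = 344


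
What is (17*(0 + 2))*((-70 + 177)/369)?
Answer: 3638/369 ≈ 9.8591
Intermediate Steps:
(17*(0 + 2))*((-70 + 177)/369) = (17*2)*(107*(1/369)) = 34*(107/369) = 3638/369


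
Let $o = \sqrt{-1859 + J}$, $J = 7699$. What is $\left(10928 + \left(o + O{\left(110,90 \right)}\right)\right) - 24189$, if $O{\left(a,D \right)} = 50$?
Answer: $-13211 + 4 \sqrt{365} \approx -13135.0$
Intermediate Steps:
$o = 4 \sqrt{365}$ ($o = \sqrt{-1859 + 7699} = \sqrt{5840} = 4 \sqrt{365} \approx 76.42$)
$\left(10928 + \left(o + O{\left(110,90 \right)}\right)\right) - 24189 = \left(10928 + \left(4 \sqrt{365} + 50\right)\right) - 24189 = \left(10928 + \left(50 + 4 \sqrt{365}\right)\right) - 24189 = \left(10978 + 4 \sqrt{365}\right) - 24189 = -13211 + 4 \sqrt{365}$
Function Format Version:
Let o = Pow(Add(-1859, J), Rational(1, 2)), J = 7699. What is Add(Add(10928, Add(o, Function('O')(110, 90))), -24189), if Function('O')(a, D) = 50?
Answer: Add(-13211, Mul(4, Pow(365, Rational(1, 2)))) ≈ -13135.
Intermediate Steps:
o = Mul(4, Pow(365, Rational(1, 2))) (o = Pow(Add(-1859, 7699), Rational(1, 2)) = Pow(5840, Rational(1, 2)) = Mul(4, Pow(365, Rational(1, 2))) ≈ 76.420)
Add(Add(10928, Add(o, Function('O')(110, 90))), -24189) = Add(Add(10928, Add(Mul(4, Pow(365, Rational(1, 2))), 50)), -24189) = Add(Add(10928, Add(50, Mul(4, Pow(365, Rational(1, 2))))), -24189) = Add(Add(10978, Mul(4, Pow(365, Rational(1, 2)))), -24189) = Add(-13211, Mul(4, Pow(365, Rational(1, 2))))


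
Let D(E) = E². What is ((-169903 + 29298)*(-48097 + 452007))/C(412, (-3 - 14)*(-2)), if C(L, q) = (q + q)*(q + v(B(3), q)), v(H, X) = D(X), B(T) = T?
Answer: -5679176555/8092 ≈ -7.0183e+5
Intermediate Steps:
v(H, X) = X²
C(L, q) = 2*q*(q + q²) (C(L, q) = (q + q)*(q + q²) = (2*q)*(q + q²) = 2*q*(q + q²))
((-169903 + 29298)*(-48097 + 452007))/C(412, (-3 - 14)*(-2)) = ((-169903 + 29298)*(-48097 + 452007))/((2*((-3 - 14)*(-2))²*(1 + (-3 - 14)*(-2)))) = (-140605*403910)/((2*(-17*(-2))²*(1 - 17*(-2)))) = -56791765550*1/(2312*(1 + 34)) = -56791765550/(2*1156*35) = -56791765550/80920 = -56791765550*1/80920 = -5679176555/8092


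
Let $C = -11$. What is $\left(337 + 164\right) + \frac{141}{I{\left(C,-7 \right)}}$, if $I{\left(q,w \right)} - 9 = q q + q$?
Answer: $\frac{59760}{119} \approx 502.19$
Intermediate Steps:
$I{\left(q,w \right)} = 9 + q + q^{2}$ ($I{\left(q,w \right)} = 9 + \left(q q + q\right) = 9 + \left(q^{2} + q\right) = 9 + \left(q + q^{2}\right) = 9 + q + q^{2}$)
$\left(337 + 164\right) + \frac{141}{I{\left(C,-7 \right)}} = \left(337 + 164\right) + \frac{141}{9 - 11 + \left(-11\right)^{2}} = 501 + \frac{141}{9 - 11 + 121} = 501 + \frac{141}{119} = \frac{59760}{119}$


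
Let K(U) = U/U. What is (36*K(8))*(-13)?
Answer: -468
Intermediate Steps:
K(U) = 1
(36*K(8))*(-13) = (36*1)*(-13) = 36*(-13) = -468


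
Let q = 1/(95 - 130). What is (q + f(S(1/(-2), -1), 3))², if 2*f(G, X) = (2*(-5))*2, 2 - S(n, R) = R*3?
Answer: 123201/1225 ≈ 100.57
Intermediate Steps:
S(n, R) = 2 - 3*R (S(n, R) = 2 - R*3 = 2 - 3*R)
f(G, X) = -10 (f(G, X) = ((2*(-5))*2)/2 = (-10*2)/2 = (½)*(-20) = -10)
q = -1/35 (q = 1/(-35) = -1/35 ≈ -0.028571)
(q + f(S(1/(-2), -1), 3))² = (-1/35 - 10)² = (-351/35)² = 123201/1225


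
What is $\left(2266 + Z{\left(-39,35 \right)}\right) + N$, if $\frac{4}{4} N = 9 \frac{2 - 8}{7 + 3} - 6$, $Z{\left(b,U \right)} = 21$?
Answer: $\frac{11378}{5} \approx 2275.6$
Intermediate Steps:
$N = - \frac{57}{5}$ ($N = 9 \frac{2 - 8}{7 + 3} - 6 = 9 \left(- \frac{6}{10}\right) - 6 = 9 \left(\left(-6\right) \frac{1}{10}\right) - 6 = 9 \left(- \frac{3}{5}\right) - 6 = - \frac{27}{5} - 6 = - \frac{57}{5} \approx -11.4$)
$\left(2266 + Z{\left(-39,35 \right)}\right) + N = \left(2266 + 21\right) - \frac{57}{5} = 2287 - \frac{57}{5} = \frac{11378}{5}$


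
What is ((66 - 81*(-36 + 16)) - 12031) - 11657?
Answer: -22002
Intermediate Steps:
((66 - 81*(-36 + 16)) - 12031) - 11657 = ((66 - 81*(-20)) - 12031) - 11657 = ((66 + 1620) - 12031) - 11657 = (1686 - 12031) - 11657 = -10345 - 11657 = -22002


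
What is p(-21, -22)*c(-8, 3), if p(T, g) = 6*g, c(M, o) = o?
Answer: -396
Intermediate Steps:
p(-21, -22)*c(-8, 3) = (6*(-22))*3 = -132*3 = -396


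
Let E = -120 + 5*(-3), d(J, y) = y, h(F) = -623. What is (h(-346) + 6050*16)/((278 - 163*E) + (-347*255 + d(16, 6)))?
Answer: -96177/66196 ≈ -1.4529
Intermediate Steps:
E = -135 (E = -120 - 15 = -135)
(h(-346) + 6050*16)/((278 - 163*E) + (-347*255 + d(16, 6))) = (-623 + 6050*16)/((278 - 163*(-135)) + (-347*255 + 6)) = (-623 + 96800)/((278 + 22005) + (-88485 + 6)) = 96177/(22283 - 88479) = 96177/(-66196) = 96177*(-1/66196) = -96177/66196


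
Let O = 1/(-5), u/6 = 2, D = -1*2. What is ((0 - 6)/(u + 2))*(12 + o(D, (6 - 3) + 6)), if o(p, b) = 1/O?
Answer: -3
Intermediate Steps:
D = -2
u = 12 (u = 6*2 = 12)
O = -⅕ ≈ -0.20000
o(p, b) = -5 (o(p, b) = 1/(-⅕) = 1*(-5) = -5)
((0 - 6)/(u + 2))*(12 + o(D, (6 - 3) + 6)) = ((0 - 6)/(12 + 2))*(12 - 5) = -6/14*7 = -6*1/14*7 = -3/7*7 = -3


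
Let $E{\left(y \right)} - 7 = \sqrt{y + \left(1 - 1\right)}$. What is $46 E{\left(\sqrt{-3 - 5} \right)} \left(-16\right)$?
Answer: $-5152 - 736 \cdot 2^{\frac{3}{4}} \sqrt{i} \approx -6027.3 - 875.26 i$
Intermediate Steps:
$E{\left(y \right)} = 7 + \sqrt{y}$ ($E{\left(y \right)} = 7 + \sqrt{y + \left(1 - 1\right)} = 7 + \sqrt{y + 0} = 7 + \sqrt{y}$)
$46 E{\left(\sqrt{-3 - 5} \right)} \left(-16\right) = 46 \left(7 + \sqrt{\sqrt{-3 - 5}}\right) \left(-16\right) = 46 \left(7 + \sqrt{\sqrt{-8}}\right) \left(-16\right) = 46 \left(7 + \sqrt{2 i \sqrt{2}}\right) \left(-16\right) = 46 \left(7 + 2^{\frac{3}{4}} \sqrt{i}\right) \left(-16\right) = \left(322 + 46 \cdot 2^{\frac{3}{4}} \sqrt{i}\right) \left(-16\right) = -5152 - 736 \cdot 2^{\frac{3}{4}} \sqrt{i}$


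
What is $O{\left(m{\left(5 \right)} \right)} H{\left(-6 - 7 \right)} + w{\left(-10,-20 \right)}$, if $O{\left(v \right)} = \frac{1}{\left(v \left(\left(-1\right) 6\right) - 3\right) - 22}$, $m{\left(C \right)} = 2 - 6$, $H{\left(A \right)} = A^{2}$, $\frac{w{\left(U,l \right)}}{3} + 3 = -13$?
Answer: $-217$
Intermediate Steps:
$w{\left(U,l \right)} = -48$ ($w{\left(U,l \right)} = -9 + 3 \left(-13\right) = -9 - 39 = -48$)
$m{\left(C \right)} = -4$ ($m{\left(C \right)} = 2 - 6 = -4$)
$O{\left(v \right)} = \frac{1}{-25 - 6 v}$ ($O{\left(v \right)} = \frac{1}{\left(v \left(-6\right) - 3\right) - 22} = \frac{1}{\left(- 6 v - 3\right) - 22} = \frac{1}{\left(-3 - 6 v\right) - 22} = \frac{1}{-25 - 6 v}$)
$O{\left(m{\left(5 \right)} \right)} H{\left(-6 - 7 \right)} + w{\left(-10,-20 \right)} = - \frac{1}{25 + 6 \left(-4\right)} \left(-6 - 7\right)^{2} - 48 = - \frac{1}{25 - 24} \left(-13\right)^{2} - 48 = - 1^{-1} \cdot 169 - 48 = \left(-1\right) 1 \cdot 169 - 48 = \left(-1\right) 169 - 48 = -169 - 48 = -217$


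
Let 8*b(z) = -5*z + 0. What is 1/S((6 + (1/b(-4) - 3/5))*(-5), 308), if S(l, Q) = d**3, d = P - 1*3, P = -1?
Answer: -1/64 ≈ -0.015625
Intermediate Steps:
b(z) = -5*z/8 (b(z) = (-5*z + 0)/8 = (-5*z)/8 = -5*z/8)
d = -4 (d = -1 - 1*3 = -1 - 3 = -4)
S(l, Q) = -64 (S(l, Q) = (-4)**3 = -64)
1/S((6 + (1/b(-4) - 3/5))*(-5), 308) = 1/(-64) = -1/64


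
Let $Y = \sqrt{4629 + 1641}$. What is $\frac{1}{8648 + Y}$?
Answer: $\frac{4324}{37390817} - \frac{\sqrt{6270}}{74781634} \approx 0.00011458$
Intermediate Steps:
$Y = \sqrt{6270} \approx 79.183$
$\frac{1}{8648 + Y} = \frac{1}{8648 + \sqrt{6270}}$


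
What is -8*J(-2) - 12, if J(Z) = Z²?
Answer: -44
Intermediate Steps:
-8*J(-2) - 12 = -8*(-2)² - 12 = -8*4 - 12 = -32 - 12 = -44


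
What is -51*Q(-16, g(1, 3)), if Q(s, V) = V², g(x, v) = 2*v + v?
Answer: -4131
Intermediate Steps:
g(x, v) = 3*v
-51*Q(-16, g(1, 3)) = -51*(3*3)² = -51*9² = -51*81 = -4131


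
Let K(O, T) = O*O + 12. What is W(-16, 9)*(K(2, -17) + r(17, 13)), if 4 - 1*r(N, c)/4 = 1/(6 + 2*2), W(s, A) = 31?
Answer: 4898/5 ≈ 979.60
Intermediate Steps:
K(O, T) = 12 + O**2 (K(O, T) = O**2 + 12 = 12 + O**2)
r(N, c) = 78/5 (r(N, c) = 16 - 4/(6 + 2*2) = 16 - 4/(6 + 4) = 16 - 4/10 = 16 - 4*1/10 = 16 - 2/5 = 78/5)
W(-16, 9)*(K(2, -17) + r(17, 13)) = 31*((12 + 2**2) + 78/5) = 31*((12 + 4) + 78/5) = 31*(16 + 78/5) = 31*(158/5) = 4898/5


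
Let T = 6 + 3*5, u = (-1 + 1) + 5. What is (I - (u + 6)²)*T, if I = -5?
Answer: -2646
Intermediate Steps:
u = 5 (u = 0 + 5 = 5)
T = 21 (T = 6 + 15 = 21)
(I - (u + 6)²)*T = (-5 - (5 + 6)²)*21 = (-5 - 1*11²)*21 = (-5 - 1*121)*21 = (-5 - 121)*21 = -126*21 = -2646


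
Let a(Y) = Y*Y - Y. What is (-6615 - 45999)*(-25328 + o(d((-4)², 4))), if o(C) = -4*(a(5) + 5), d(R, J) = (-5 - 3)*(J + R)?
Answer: 1337868792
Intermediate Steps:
a(Y) = Y² - Y
d(R, J) = -8*J - 8*R (d(R, J) = -8*(J + R) = -8*J - 8*R)
o(C) = -100 (o(C) = -4*(5*(-1 + 5) + 5) = -4*(5*4 + 5) = -4*(20 + 5) = -4*25 = -100)
(-6615 - 45999)*(-25328 + o(d((-4)², 4))) = (-6615 - 45999)*(-25328 - 100) = -52614*(-25428) = 1337868792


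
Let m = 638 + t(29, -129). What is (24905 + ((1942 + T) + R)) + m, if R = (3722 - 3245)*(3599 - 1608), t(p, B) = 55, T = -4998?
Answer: 972249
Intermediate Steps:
R = 949707 (R = 477*1991 = 949707)
m = 693 (m = 638 + 55 = 693)
(24905 + ((1942 + T) + R)) + m = (24905 + ((1942 - 4998) + 949707)) + 693 = (24905 + (-3056 + 949707)) + 693 = (24905 + 946651) + 693 = 971556 + 693 = 972249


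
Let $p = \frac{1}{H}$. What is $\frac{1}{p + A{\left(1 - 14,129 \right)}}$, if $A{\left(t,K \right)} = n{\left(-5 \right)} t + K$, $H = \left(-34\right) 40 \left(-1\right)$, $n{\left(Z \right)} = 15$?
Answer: $- \frac{1360}{89759} \approx -0.015152$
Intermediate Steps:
$H = 1360$ ($H = \left(-1360\right) \left(-1\right) = 1360$)
$p = \frac{1}{1360} \approx 0.00073529$
$A{\left(t,K \right)} = K + 15 t$ ($A{\left(t,K \right)} = 15 t + K = K + 15 t$)
$\frac{1}{p + A{\left(1 - 14,129 \right)}} = \frac{1}{\frac{1}{1360} + \left(129 + 15 \left(1 - 14\right)\right)} = \frac{1}{\frac{1}{1360} + \left(129 + 15 \left(-13\right)\right)} = \frac{1}{\frac{1}{1360} + \left(129 - 195\right)} = \frac{1}{\frac{1}{1360} - 66} = \frac{1}{- \frac{89759}{1360}} = - \frac{1360}{89759}$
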